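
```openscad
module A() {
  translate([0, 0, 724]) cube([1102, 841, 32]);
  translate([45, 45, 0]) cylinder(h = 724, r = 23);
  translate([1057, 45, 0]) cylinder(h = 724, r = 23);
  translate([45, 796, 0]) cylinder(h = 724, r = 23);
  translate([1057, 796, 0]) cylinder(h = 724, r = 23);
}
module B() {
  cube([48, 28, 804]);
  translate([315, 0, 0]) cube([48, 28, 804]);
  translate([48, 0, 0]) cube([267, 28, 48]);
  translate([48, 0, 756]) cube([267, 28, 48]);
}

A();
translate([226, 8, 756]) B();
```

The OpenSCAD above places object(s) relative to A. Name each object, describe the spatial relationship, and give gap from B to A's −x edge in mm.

The picture frame's min-x is at 226; the table's min-x is 0; gap = 226 mm.

A is a table. B is a picture frame. The picture frame is on top of the table. The gap from the picture frame to the table's −x edge is 226 mm.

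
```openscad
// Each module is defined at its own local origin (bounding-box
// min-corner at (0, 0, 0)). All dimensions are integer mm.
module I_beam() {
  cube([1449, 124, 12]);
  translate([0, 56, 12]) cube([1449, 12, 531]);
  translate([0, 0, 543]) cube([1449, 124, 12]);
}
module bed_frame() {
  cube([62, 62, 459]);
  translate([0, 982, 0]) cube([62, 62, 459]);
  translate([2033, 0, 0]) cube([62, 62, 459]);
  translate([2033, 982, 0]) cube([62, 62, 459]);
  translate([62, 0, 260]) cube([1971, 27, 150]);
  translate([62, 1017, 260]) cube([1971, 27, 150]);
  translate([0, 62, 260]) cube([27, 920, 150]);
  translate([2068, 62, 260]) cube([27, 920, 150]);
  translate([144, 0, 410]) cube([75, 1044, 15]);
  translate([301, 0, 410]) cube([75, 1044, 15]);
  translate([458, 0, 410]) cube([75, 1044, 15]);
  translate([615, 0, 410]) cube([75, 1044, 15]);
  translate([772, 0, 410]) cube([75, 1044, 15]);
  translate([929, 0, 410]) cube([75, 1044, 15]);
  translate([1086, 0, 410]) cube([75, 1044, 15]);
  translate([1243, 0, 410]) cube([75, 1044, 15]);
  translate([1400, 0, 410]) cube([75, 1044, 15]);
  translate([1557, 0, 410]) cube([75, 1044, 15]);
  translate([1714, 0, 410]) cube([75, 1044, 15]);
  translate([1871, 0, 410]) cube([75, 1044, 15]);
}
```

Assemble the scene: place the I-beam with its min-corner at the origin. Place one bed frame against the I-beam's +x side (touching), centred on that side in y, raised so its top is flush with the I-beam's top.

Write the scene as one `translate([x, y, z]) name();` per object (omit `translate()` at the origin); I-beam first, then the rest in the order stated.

I_beam();
translate([1449, -460, 96]) bed_frame();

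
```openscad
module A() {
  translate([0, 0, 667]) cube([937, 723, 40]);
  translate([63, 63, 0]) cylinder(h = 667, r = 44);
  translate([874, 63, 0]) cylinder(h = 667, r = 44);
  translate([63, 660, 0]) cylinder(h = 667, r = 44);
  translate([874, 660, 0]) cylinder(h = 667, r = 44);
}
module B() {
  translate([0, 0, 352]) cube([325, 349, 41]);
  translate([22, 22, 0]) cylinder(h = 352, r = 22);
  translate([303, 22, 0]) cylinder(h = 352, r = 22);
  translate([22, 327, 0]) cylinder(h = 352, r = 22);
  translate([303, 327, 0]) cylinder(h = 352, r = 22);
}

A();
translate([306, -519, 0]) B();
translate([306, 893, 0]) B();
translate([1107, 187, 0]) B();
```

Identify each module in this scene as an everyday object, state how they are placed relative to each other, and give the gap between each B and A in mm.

Each stool's nearest face is 170 mm from the table's bounding box.

A is a table. B is a stool. Three stools sit around the table at the −y, +y, +x sides. The gap between each stool and the table is 170 mm.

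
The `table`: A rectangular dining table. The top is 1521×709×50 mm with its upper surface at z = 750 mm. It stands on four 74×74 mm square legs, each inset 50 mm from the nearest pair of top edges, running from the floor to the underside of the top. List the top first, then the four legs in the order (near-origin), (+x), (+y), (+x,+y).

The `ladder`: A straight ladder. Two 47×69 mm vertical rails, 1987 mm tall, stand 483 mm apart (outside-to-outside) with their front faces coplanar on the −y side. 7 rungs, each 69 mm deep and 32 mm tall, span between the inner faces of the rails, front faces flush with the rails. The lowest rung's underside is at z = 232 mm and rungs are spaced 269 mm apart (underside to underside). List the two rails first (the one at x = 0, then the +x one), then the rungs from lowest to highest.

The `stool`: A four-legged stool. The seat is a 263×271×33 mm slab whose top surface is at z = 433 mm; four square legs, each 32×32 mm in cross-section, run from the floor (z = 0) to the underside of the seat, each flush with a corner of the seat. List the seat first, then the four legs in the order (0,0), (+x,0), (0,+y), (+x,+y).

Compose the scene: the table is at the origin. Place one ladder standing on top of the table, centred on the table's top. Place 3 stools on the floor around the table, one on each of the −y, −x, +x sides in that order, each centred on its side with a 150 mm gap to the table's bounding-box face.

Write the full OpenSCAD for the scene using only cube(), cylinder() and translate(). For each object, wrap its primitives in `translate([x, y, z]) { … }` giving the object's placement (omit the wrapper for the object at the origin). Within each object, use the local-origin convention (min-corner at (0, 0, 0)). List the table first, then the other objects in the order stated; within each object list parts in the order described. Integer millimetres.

translate([0, 0, 700]) cube([1521, 709, 50]);
translate([50, 50, 0]) cube([74, 74, 700]);
translate([1397, 50, 0]) cube([74, 74, 700]);
translate([50, 585, 0]) cube([74, 74, 700]);
translate([1397, 585, 0]) cube([74, 74, 700]);
translate([519, 320, 750]) {
  cube([47, 69, 1987]);
  translate([436, 0, 0]) cube([47, 69, 1987]);
  translate([47, 0, 232]) cube([389, 69, 32]);
  translate([47, 0, 501]) cube([389, 69, 32]);
  translate([47, 0, 770]) cube([389, 69, 32]);
  translate([47, 0, 1039]) cube([389, 69, 32]);
  translate([47, 0, 1308]) cube([389, 69, 32]);
  translate([47, 0, 1577]) cube([389, 69, 32]);
  translate([47, 0, 1846]) cube([389, 69, 32]);
}
translate([629, -421, 0]) {
  translate([0, 0, 400]) cube([263, 271, 33]);
  cube([32, 32, 400]);
  translate([231, 0, 0]) cube([32, 32, 400]);
  translate([0, 239, 0]) cube([32, 32, 400]);
  translate([231, 239, 0]) cube([32, 32, 400]);
}
translate([-413, 219, 0]) {
  translate([0, 0, 400]) cube([263, 271, 33]);
  cube([32, 32, 400]);
  translate([231, 0, 0]) cube([32, 32, 400]);
  translate([0, 239, 0]) cube([32, 32, 400]);
  translate([231, 239, 0]) cube([32, 32, 400]);
}
translate([1671, 219, 0]) {
  translate([0, 0, 400]) cube([263, 271, 33]);
  cube([32, 32, 400]);
  translate([231, 0, 0]) cube([32, 32, 400]);
  translate([0, 239, 0]) cube([32, 32, 400]);
  translate([231, 239, 0]) cube([32, 32, 400]);
}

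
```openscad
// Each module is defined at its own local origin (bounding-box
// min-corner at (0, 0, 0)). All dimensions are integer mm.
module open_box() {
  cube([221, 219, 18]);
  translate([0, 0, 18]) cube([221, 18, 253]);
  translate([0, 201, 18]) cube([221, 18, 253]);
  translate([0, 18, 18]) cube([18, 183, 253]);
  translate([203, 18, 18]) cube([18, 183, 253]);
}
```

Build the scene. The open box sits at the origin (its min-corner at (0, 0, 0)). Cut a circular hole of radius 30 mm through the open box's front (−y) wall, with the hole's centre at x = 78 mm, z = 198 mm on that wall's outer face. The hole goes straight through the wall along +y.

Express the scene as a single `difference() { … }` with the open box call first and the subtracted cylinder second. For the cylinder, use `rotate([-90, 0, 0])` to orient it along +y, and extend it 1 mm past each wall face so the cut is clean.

difference() {
  open_box();
  translate([78, -1, 198]) rotate([-90, 0, 0]) cylinder(h = 20, r = 30);
}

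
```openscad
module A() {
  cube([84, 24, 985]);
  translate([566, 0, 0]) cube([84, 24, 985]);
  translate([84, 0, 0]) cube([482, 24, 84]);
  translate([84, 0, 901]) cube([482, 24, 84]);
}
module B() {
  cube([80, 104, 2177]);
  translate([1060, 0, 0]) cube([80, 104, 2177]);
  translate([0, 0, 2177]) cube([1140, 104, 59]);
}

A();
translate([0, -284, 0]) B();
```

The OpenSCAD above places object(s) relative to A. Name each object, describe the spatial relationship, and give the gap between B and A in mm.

The door frame's nearest face is 180 mm from the picture frame's −y face.

A is a picture frame. B is a door frame. The door frame is on the floor beside the picture frame on its −y side. The gap between the door frame and the picture frame is 180 mm.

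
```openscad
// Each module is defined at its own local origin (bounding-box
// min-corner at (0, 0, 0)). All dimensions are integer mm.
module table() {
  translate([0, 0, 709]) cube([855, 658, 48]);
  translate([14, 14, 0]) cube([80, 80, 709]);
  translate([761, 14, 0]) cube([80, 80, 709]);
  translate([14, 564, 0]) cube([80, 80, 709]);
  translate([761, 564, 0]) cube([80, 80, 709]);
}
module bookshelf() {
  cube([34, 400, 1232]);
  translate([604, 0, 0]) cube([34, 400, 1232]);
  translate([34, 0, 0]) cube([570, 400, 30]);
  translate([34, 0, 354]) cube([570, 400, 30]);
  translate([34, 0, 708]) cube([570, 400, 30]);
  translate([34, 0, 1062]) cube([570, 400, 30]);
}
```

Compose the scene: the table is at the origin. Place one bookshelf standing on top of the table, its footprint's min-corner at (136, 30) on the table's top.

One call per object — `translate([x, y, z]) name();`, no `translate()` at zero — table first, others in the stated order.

table();
translate([136, 30, 757]) bookshelf();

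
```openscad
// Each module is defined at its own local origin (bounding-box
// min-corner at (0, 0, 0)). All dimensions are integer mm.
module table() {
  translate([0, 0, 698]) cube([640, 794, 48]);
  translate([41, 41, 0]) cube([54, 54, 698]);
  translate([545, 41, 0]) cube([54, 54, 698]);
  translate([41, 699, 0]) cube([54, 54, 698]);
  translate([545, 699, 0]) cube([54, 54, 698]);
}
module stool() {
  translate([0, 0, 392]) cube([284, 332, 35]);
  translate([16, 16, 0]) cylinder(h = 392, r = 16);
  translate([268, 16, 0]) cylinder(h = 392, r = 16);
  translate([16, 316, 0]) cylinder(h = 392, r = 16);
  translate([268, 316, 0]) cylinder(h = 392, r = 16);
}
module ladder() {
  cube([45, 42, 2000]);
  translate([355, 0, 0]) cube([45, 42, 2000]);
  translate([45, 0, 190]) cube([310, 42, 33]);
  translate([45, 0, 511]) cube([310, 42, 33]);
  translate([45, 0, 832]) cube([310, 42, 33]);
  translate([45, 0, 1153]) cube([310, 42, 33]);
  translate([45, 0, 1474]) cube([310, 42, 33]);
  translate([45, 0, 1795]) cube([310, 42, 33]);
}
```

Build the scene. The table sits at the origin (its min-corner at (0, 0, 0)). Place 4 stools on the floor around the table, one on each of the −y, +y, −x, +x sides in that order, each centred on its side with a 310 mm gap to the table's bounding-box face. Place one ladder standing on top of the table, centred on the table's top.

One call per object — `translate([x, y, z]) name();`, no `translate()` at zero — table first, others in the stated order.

table();
translate([178, -642, 0]) stool();
translate([178, 1104, 0]) stool();
translate([-594, 231, 0]) stool();
translate([950, 231, 0]) stool();
translate([120, 376, 746]) ladder();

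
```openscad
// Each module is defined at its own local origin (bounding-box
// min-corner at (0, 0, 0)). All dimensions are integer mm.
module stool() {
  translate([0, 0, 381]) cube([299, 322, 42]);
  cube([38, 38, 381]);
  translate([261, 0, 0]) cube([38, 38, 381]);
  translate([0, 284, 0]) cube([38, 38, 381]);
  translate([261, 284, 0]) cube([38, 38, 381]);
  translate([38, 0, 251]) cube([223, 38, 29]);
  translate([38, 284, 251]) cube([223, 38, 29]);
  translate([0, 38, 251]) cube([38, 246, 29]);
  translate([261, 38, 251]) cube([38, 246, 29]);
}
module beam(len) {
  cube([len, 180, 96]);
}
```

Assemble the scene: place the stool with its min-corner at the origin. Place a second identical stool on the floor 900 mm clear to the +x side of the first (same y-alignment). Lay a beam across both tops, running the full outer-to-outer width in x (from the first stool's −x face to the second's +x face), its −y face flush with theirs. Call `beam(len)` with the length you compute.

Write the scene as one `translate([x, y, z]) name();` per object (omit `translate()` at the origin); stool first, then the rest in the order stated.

stool();
translate([1199, 0, 0]) stool();
translate([0, 0, 423]) beam(1498);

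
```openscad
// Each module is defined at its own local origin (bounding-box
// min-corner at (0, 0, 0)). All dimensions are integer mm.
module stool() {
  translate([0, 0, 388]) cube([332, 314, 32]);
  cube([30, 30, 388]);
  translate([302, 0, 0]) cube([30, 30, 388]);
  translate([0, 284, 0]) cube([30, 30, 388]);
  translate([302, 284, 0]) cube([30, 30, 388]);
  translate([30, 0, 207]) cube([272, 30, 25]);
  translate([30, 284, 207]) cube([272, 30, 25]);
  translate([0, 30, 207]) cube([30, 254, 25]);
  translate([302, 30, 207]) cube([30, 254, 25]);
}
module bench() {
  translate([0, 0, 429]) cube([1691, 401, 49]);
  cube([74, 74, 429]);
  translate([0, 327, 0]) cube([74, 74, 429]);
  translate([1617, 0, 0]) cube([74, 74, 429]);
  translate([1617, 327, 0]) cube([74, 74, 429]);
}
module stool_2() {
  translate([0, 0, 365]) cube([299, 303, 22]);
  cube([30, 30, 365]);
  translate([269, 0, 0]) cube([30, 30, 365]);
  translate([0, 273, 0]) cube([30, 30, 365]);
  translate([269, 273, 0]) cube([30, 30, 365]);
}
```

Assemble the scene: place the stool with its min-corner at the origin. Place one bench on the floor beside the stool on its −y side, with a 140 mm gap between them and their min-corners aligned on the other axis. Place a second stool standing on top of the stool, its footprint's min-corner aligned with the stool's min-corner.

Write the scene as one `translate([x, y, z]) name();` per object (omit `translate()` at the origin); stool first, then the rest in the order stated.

stool();
translate([0, -541, 0]) bench();
translate([0, 0, 420]) stool_2();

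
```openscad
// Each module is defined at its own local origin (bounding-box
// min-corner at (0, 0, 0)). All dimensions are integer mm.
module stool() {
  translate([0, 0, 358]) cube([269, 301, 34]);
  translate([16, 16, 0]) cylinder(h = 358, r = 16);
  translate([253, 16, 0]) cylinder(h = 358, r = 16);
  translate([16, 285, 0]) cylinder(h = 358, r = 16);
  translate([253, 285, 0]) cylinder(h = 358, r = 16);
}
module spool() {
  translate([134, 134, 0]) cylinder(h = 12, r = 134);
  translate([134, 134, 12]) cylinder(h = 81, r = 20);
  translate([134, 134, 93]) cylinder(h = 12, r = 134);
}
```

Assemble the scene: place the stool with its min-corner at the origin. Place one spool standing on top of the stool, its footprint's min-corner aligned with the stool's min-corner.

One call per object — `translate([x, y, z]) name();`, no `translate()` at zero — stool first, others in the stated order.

stool();
translate([0, 0, 392]) spool();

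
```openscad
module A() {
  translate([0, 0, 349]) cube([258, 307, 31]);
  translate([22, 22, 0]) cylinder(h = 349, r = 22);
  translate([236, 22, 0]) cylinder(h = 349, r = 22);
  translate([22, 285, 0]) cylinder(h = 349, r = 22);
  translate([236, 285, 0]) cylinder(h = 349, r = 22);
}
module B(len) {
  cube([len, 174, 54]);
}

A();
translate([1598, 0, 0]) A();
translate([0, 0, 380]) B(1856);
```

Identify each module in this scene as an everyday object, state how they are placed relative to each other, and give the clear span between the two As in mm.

A is a stool. B is a beam. A beam spans the tops of two stools. The clear span between the two stools is 1340 mm.

Second stool starts at x = 1598; first ends at x = 258; clear span = 1598 − 258 = 1340 mm.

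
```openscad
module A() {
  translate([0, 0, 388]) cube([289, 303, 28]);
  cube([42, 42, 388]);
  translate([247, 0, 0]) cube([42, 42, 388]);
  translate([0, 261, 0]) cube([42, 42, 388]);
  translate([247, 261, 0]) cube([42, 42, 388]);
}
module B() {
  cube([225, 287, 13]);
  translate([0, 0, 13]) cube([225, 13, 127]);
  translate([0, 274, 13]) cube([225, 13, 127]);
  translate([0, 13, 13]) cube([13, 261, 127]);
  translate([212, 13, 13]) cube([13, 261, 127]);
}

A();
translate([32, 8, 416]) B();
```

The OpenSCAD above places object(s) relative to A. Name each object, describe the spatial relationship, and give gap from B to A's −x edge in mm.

A is a stool. B is an open box. The open box is on top of the stool, centred. The gap from the open box to the stool's −x edge is 32 mm.

The open box's min-x is at 32; the stool's min-x is 0; gap = 32 mm.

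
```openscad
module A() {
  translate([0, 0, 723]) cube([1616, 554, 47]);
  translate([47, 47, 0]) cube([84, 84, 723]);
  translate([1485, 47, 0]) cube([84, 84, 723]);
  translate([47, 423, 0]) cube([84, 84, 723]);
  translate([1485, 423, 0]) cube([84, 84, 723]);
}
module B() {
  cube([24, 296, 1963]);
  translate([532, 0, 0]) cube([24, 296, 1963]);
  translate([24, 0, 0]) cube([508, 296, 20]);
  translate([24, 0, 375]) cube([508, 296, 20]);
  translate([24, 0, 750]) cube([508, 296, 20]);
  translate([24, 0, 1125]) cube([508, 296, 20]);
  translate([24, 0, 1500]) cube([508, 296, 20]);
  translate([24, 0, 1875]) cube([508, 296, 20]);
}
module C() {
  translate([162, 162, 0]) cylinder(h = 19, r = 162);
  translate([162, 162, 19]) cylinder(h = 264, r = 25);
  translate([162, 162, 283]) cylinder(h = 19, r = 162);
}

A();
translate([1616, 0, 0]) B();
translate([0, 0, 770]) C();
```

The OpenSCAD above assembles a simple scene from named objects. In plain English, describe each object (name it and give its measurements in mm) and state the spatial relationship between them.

A is a table with a 1616×554 mm rectangular top, 47 mm thick, top surface at z = 770 mm, supported by four 84×84 mm square legs, each inset 47 mm from the nearest pair of top edges, running from the floor.

B is an open bookshelf. Two side panels, each 24 mm thick, 296 mm deep and 1963 mm tall, stand 556 mm apart (outside-to-outside). Between them sit 6 shelves, each 20 mm thick and 296 mm deep, spanning the full gap between the sides. The bottom shelf rests on the floor (its underside at z = 0) and the clear gap between one shelf's top and the next shelf's underside is 355 mm.

C is a spool: two coaxial disc flanges of radius 162 mm and thickness 19 mm, joined by a core cylinder of radius 25 mm and height 264 mm. The lower flange rests on z = 0 and the three cylinders share a vertical axis.

The bookshelf is against the table's +x side, with their −y faces flush. The spool is on top of the table.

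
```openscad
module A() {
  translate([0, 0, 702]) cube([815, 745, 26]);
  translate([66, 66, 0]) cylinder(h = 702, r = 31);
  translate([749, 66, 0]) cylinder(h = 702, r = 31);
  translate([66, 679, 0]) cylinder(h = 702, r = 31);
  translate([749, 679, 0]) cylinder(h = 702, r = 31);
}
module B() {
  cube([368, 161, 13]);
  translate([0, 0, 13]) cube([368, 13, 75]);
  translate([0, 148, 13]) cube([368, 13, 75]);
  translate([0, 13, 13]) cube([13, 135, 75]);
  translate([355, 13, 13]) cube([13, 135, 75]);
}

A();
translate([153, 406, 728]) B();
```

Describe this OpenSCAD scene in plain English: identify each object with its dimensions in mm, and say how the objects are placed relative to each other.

A is a rectangular dining table. The top is 815×745×26 mm with its upper surface at z = 728 mm. It stands on four round legs of 62 mm diameter, each leg's bounding box inset 35 mm from the nearest pair of top edges, running from the floor to the underside of the top.

B is an open storage box with external size 368×161×88 mm and wall thickness 13 mm (the base is also 13 mm thick). The base covers the whole footprint; the four walls stand on the base, with the y-facing walls full-width and the x-facing walls fitting between their inner faces.

The open box is on top of the table.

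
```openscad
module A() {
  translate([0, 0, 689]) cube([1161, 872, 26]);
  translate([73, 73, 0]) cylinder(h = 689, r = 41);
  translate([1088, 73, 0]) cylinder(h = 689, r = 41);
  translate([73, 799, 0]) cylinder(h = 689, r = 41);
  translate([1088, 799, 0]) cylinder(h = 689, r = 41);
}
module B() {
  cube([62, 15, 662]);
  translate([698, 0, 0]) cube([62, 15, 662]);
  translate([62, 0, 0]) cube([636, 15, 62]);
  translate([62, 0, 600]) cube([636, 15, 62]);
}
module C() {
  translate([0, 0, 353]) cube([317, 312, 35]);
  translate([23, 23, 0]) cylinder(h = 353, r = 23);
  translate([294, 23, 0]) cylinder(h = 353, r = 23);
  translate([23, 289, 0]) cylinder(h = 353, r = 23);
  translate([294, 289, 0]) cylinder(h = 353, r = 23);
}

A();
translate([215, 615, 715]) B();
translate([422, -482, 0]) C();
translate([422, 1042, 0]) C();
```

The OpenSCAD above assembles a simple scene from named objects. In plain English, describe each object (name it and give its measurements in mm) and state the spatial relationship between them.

A is a table: top 1161 mm (x) × 872 mm (y), 26 mm thick, upper face at z = 715 mm, on four round legs of 82 mm diameter, each leg's bounding box inset 32 mm from the nearest pair of top edges, running from z = 0 to the bottom of the top.

B is a picture frame with a 636×538 mm rectangular opening (x by z) and a uniform 62 mm border on every side. Frame depth is 15 mm along y. It is built from two vertical stiles running the full outside height and two horizontal rails spanning the gap between the stiles.

C is a four-legged stool. The seat is a 317×312×35 mm slab whose top surface is at z = 388 mm; four round legs, each 46 mm in diameter, run from the floor (z = 0) to the underside of the seat, each leg's axis is inset half a diameter from the nearest pair of seat edges (so the leg's bounding box is flush with the corner).

The picture frame is on top of the table. Two stools sit around the table at the −y, +y sides.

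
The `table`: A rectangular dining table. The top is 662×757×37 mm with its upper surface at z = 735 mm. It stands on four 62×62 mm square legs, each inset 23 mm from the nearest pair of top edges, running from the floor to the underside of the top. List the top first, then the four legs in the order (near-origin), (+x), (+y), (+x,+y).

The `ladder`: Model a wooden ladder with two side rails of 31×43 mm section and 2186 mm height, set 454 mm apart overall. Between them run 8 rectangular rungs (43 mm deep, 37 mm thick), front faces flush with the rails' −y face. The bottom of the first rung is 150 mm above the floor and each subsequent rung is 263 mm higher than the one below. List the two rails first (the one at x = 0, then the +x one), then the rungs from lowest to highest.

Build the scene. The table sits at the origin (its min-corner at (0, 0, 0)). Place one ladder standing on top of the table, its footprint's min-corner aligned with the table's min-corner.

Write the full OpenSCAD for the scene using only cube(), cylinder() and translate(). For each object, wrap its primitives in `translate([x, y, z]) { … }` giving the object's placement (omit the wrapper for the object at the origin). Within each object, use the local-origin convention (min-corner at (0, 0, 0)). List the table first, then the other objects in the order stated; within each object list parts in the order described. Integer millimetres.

translate([0, 0, 698]) cube([662, 757, 37]);
translate([23, 23, 0]) cube([62, 62, 698]);
translate([577, 23, 0]) cube([62, 62, 698]);
translate([23, 672, 0]) cube([62, 62, 698]);
translate([577, 672, 0]) cube([62, 62, 698]);
translate([0, 0, 735]) {
  cube([31, 43, 2186]);
  translate([423, 0, 0]) cube([31, 43, 2186]);
  translate([31, 0, 150]) cube([392, 43, 37]);
  translate([31, 0, 413]) cube([392, 43, 37]);
  translate([31, 0, 676]) cube([392, 43, 37]);
  translate([31, 0, 939]) cube([392, 43, 37]);
  translate([31, 0, 1202]) cube([392, 43, 37]);
  translate([31, 0, 1465]) cube([392, 43, 37]);
  translate([31, 0, 1728]) cube([392, 43, 37]);
  translate([31, 0, 1991]) cube([392, 43, 37]);
}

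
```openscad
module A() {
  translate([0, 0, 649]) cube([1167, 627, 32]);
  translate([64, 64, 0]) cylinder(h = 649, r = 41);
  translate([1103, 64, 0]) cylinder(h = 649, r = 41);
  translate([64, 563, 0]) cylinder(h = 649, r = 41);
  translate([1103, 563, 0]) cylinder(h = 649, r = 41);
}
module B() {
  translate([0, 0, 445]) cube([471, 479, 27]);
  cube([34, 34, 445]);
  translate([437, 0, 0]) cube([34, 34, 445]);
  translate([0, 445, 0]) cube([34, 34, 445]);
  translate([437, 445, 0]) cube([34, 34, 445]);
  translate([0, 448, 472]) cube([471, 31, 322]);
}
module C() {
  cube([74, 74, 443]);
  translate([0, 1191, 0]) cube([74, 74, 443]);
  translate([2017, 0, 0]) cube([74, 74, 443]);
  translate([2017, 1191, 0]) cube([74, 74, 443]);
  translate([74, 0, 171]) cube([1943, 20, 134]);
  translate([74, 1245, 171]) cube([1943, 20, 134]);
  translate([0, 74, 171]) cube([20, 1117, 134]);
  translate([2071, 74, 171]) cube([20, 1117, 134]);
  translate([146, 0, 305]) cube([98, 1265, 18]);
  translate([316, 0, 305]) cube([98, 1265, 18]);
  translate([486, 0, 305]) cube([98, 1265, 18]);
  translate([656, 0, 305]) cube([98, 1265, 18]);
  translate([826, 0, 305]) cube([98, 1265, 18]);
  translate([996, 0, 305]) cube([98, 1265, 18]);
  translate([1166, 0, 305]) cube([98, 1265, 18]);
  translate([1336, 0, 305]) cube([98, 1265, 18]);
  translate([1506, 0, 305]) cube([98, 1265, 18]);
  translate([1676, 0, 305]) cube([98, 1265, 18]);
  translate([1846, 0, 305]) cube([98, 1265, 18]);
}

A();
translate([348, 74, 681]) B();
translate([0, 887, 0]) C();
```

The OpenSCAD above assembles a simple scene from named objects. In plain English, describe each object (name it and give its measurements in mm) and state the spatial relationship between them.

A is a table: top 1167 mm (x) × 627 mm (y), 32 mm thick, upper face at z = 681 mm, on four round legs of 82 mm diameter, each leg's bounding box inset 23 mm from the nearest pair of top edges, running from z = 0 to the bottom of the top.

B is a chair. The seat is a 471×479×27 mm slab with its top at z = 472 mm, on four 34×34 mm corner legs (flush with the seat edges, standing on z = 0). A flat backrest 31 mm thick, 322 mm tall, spans the full seat width and rises from the seat top along its +y edge, rear face flush with the rear of the seat.

C is a bed frame 2091 mm long (x) by 1265 mm wide (y). Four 74×74 mm corner posts, 443 mm tall, at the corners of the footprint. Four rails of 20 mm thickness and 134 mm height run between adjacent posts with their undersides at z = 171 mm, their outer faces flush with the outside of the frame (the two x-running rails run between the posts' inner faces; the two y-running rails run between the posts' inner faces). 11 slats, each 98 mm wide (x) and 18 mm thick, lie across the top of the two x-running rails, running the full 1265 mm width of the frame in y; the slats are evenly spaced along x between the inner faces of the end posts with equal gaps (rounded down to the nearest mm) at the −x end and between each pair — any rounding remainder accumulates at the +x end.

The chair is on top of the table, centred. The bed frame is on the floor beside the table on its +y side.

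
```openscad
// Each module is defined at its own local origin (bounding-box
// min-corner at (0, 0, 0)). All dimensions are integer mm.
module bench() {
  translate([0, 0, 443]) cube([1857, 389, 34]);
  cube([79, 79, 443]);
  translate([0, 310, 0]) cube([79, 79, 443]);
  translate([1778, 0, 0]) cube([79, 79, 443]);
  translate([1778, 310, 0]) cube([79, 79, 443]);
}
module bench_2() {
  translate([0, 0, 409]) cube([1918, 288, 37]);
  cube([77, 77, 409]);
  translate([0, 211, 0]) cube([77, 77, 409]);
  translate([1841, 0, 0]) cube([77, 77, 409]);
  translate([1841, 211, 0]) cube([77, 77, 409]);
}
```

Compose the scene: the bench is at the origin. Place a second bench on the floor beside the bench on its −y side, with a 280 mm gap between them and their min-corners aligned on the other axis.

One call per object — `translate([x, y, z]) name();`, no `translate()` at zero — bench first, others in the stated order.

bench();
translate([0, -568, 0]) bench_2();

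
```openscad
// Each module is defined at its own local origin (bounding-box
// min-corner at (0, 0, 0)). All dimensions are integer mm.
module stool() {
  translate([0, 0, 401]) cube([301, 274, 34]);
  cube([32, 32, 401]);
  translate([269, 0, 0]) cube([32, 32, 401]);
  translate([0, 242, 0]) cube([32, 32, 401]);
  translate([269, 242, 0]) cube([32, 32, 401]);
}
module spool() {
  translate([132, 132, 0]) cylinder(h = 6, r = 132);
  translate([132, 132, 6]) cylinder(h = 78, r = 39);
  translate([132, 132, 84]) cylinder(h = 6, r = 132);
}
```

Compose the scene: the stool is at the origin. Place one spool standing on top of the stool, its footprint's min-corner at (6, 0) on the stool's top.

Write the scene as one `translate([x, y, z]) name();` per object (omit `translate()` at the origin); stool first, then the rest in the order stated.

stool();
translate([6, 0, 435]) spool();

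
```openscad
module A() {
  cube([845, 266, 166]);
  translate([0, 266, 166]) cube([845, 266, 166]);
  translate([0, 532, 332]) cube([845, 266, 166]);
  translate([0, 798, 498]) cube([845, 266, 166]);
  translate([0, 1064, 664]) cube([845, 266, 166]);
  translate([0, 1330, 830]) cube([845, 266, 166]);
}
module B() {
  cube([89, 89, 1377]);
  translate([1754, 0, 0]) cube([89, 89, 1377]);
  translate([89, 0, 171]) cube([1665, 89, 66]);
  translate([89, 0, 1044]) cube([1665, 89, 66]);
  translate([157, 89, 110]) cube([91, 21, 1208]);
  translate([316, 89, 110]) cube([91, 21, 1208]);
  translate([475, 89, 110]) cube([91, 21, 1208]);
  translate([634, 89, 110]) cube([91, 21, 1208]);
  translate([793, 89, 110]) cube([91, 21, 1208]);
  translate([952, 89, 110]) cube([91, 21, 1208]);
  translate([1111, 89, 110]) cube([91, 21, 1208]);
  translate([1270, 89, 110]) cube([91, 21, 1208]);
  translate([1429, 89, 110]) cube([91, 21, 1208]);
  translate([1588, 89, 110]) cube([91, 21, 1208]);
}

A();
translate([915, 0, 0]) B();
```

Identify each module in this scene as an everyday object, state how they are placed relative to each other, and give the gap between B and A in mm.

The fence section's nearest face is 70 mm from the staircase's +x face.

A is a staircase. B is a fence section. The fence section is on the floor beside the staircase on its +x side. The gap between the fence section and the staircase is 70 mm.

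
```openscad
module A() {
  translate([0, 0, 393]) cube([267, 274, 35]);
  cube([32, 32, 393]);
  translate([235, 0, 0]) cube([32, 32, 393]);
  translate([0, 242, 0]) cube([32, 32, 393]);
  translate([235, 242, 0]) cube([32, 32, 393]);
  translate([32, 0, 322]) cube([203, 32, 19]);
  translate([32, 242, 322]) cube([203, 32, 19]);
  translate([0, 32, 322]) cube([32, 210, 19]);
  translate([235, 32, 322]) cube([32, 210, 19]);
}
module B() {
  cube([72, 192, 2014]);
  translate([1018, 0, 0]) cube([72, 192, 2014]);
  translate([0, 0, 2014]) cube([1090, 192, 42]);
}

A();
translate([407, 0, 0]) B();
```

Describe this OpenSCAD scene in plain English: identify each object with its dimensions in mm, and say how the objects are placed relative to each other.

A is a four-legged stool. The seat is a 267×274×35 mm slab whose top surface is at z = 428 mm; four square legs, each 32×32 mm in cross-section, run from the floor (z = 0) to the underside of the seat, each flush with a corner of the seat. Four stretchers, 32 mm wide and 19 mm tall, connect adjacent legs with their undersides at z = 322 mm, each running between the inner faces of the legs it joins and aligned with the legs' outer faces on the other axis.

B is a rectangular door frame: two vertical jambs of 72×192 mm section, 2014 mm tall, with a clear opening 946 mm wide between their inner faces. A header 42 mm tall and 192 mm deep lies on top of the jambs and spans the full outside width.

The door frame is on the floor beside the stool on its +x side.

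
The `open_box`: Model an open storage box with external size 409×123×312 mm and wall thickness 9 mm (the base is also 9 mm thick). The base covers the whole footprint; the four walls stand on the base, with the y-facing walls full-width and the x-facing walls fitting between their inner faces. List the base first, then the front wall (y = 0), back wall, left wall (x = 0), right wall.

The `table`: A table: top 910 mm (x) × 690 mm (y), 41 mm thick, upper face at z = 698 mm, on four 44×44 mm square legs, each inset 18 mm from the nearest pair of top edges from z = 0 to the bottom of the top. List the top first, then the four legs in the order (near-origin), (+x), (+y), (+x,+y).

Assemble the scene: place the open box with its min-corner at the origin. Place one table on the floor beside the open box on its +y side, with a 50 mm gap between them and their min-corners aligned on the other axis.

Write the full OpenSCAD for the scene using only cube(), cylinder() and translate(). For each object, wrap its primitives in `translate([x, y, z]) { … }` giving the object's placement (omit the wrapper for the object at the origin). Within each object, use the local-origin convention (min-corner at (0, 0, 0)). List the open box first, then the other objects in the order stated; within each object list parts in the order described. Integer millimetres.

cube([409, 123, 9]);
translate([0, 0, 9]) cube([409, 9, 303]);
translate([0, 114, 9]) cube([409, 9, 303]);
translate([0, 9, 9]) cube([9, 105, 303]);
translate([400, 9, 9]) cube([9, 105, 303]);
translate([0, 173, 0]) {
  translate([0, 0, 657]) cube([910, 690, 41]);
  translate([18, 18, 0]) cube([44, 44, 657]);
  translate([848, 18, 0]) cube([44, 44, 657]);
  translate([18, 628, 0]) cube([44, 44, 657]);
  translate([848, 628, 0]) cube([44, 44, 657]);
}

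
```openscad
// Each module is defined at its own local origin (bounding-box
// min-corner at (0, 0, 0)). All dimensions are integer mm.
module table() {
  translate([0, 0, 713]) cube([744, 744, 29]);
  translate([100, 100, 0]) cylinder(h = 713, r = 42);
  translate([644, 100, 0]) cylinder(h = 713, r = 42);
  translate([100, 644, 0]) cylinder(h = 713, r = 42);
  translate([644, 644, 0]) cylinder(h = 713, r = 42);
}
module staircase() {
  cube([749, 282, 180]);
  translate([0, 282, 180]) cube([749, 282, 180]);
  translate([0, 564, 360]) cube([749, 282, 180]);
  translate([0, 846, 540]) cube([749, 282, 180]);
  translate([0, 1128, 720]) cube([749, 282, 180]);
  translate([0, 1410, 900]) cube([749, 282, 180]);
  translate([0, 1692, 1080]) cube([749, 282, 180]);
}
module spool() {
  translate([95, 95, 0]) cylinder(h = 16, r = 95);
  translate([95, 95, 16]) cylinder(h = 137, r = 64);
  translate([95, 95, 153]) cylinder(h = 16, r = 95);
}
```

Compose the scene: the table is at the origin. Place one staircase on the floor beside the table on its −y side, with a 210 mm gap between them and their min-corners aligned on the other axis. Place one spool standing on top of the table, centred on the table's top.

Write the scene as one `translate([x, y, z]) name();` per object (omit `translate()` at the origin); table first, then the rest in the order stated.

table();
translate([0, -2184, 0]) staircase();
translate([277, 277, 742]) spool();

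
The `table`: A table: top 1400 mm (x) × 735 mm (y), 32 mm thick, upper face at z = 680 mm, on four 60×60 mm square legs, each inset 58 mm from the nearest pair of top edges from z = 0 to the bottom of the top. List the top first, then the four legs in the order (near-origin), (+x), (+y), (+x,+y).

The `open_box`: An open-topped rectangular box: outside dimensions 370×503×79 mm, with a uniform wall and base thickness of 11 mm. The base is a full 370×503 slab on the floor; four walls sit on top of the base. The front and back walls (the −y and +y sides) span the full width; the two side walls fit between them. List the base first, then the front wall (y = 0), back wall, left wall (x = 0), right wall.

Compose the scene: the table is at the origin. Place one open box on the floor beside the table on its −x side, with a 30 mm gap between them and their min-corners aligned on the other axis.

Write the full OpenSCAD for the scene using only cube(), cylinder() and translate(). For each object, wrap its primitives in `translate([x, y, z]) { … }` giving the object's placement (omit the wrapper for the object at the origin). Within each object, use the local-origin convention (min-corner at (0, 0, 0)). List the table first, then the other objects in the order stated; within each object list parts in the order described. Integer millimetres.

translate([0, 0, 648]) cube([1400, 735, 32]);
translate([58, 58, 0]) cube([60, 60, 648]);
translate([1282, 58, 0]) cube([60, 60, 648]);
translate([58, 617, 0]) cube([60, 60, 648]);
translate([1282, 617, 0]) cube([60, 60, 648]);
translate([-400, 0, 0]) {
  cube([370, 503, 11]);
  translate([0, 0, 11]) cube([370, 11, 68]);
  translate([0, 492, 11]) cube([370, 11, 68]);
  translate([0, 11, 11]) cube([11, 481, 68]);
  translate([359, 11, 11]) cube([11, 481, 68]);
}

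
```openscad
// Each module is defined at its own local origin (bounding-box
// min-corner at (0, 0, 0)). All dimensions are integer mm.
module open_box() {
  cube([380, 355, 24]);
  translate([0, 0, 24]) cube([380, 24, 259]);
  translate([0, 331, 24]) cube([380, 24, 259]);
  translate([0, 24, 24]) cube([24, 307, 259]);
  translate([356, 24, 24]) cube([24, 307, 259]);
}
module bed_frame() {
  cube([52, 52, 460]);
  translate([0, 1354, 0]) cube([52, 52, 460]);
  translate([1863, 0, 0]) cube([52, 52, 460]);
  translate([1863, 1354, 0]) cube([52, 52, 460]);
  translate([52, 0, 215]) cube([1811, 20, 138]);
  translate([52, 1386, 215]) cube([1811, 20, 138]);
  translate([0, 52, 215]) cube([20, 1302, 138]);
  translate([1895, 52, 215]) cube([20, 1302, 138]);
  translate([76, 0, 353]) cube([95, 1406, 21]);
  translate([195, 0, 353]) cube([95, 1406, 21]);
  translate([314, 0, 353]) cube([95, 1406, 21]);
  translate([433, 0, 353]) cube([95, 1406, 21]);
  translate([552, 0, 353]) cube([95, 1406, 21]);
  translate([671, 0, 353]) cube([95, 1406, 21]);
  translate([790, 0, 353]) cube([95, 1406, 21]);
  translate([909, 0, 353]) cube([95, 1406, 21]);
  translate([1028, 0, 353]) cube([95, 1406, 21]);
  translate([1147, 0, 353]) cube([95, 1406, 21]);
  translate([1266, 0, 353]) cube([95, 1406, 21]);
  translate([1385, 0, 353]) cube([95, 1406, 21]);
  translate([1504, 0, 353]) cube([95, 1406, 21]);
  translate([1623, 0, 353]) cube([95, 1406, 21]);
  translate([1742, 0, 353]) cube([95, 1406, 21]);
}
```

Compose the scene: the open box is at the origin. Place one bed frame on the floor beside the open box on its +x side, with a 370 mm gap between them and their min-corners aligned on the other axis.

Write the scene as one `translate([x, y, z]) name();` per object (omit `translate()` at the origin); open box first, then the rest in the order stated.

open_box();
translate([750, 0, 0]) bed_frame();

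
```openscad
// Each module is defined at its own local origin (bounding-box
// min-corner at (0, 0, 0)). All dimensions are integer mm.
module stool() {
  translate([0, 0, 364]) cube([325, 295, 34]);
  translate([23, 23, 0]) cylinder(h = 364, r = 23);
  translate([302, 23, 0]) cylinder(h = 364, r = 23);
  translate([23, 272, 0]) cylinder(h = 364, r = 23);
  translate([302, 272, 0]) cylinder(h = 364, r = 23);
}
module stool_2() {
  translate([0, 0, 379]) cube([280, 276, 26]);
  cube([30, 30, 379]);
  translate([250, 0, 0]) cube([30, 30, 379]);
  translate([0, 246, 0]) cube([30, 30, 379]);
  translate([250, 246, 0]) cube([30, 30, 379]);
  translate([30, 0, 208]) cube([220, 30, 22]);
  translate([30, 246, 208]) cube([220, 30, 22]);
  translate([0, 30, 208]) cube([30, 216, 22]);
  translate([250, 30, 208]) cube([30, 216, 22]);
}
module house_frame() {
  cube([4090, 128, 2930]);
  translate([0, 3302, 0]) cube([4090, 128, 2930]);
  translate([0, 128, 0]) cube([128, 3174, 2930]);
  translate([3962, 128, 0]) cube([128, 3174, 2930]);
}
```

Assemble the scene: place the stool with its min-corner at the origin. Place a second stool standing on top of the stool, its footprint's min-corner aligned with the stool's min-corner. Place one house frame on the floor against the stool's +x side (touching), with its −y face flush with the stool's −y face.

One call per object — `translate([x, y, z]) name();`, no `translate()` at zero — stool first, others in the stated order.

stool();
translate([0, 0, 398]) stool_2();
translate([325, 0, 0]) house_frame();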